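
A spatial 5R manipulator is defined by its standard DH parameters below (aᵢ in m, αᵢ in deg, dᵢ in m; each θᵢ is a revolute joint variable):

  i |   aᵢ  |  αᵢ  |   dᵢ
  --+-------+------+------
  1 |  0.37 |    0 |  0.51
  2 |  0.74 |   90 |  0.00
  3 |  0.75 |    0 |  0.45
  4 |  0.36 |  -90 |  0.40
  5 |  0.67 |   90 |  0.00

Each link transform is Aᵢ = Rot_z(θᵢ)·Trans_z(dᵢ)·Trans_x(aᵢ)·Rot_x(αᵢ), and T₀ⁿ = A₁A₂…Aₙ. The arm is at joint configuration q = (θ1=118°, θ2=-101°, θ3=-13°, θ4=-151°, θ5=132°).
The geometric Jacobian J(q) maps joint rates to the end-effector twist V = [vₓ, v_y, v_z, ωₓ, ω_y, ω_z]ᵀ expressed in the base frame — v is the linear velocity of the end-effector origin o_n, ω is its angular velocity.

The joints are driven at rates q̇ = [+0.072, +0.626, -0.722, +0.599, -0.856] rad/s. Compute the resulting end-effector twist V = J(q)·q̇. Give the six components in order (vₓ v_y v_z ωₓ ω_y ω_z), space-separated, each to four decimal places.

-0.7236 1.3102 -0.6555 -0.2616 0.0486 1.5208

o_n = [1.4169, 0.4448, 0.3656]
J₁: ẑ×o_n = [-0.4448, 1.4169, 0.0000], ω = ẑ
J2: z=[0.0000, 0.0000, 1.0000] o=[-0.1737, 0.3267, 0.5100] → [-0.1181, 1.5906, 0.0000, 0.0000, 0.0000, 1.0000]
J3: z=[0.2924, -0.9563, 0.0000] o=[0.5340, 0.5430, 0.5100] → [0.1381, 0.0422, 0.8157, 0.2924, -0.9563, 0.0000]
J4: z=[0.2924, -0.9563, 0.0000] o=[1.3644, 0.3264, 0.3413] → [-0.0233, -0.0071, 0.0849, 0.2924, -0.9563, 0.0000]
J5: z=[0.2636, 0.0806, -0.9613] o=[1.1504, -0.1573, 0.2421] → [0.5888, -0.2888, 0.1372, 0.2636, 0.0806, -0.9613]
V = J·q̇ = [-0.7236, 1.3102, -0.6555, -0.2616, 0.0486, 1.5208]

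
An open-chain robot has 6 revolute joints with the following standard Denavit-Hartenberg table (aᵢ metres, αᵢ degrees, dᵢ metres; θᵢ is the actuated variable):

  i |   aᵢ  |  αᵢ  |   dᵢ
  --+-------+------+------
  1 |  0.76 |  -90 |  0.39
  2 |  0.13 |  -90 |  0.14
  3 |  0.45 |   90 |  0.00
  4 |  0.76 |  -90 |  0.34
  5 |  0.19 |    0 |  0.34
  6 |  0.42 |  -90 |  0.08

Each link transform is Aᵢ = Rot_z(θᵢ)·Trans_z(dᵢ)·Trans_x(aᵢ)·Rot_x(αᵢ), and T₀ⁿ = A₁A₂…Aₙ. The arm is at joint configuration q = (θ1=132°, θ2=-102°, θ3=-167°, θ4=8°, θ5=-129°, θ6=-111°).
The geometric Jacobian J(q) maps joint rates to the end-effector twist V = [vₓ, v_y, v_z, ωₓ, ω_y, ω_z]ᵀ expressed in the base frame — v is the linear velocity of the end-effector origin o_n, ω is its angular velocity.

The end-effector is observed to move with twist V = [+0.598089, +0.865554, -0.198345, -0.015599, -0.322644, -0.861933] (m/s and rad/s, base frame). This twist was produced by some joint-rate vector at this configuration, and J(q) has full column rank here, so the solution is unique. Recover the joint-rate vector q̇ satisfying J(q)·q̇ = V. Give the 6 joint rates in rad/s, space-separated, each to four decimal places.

o_n = [-1.0676, 0.8820, -0.1906]
J₁: ẑ×o_n = [-0.8820, -1.0676, 0.0000], ω = ẑ
J2: z=[-0.7431, -0.6691, 0.0000] o=[-0.5085, 0.5648, 0.3900] → [0.3885, -0.4315, -0.6099, -0.7431, -0.6691, 0.0000]
J3: z=[-0.6545, 0.7269, 0.2079] o=[-0.5945, 0.4510, 0.5172] → [-0.6041, -0.5616, 0.0618, -0.6545, 0.7269, 0.2079]
J4: z=[0.6928, 0.6867, -0.2200] o=[-0.7307, 0.4510, 0.0883] → [-0.0967, 0.2673, 0.5300, 0.6928, 0.6867, -0.2200]
J5: z=[-0.6060, 0.7198, 0.3385] o=[-0.7922, 0.7614, -0.6818] → [0.3128, 0.2045, 0.1252, -0.6060, 0.7198, 0.3385]
J6: z=[-0.6060, 0.7198, 0.3385] o=[-0.8492, 1.0955, -0.4898] → [0.2877, 0.1074, 0.2866, -0.6060, 0.7198, 0.3385]
q̇ = J⁺·V = [-0.8870, -0.2690, 0.0750, -0.5000, 0.1050, -0.4020]

-0.8870 -0.2690 0.0750 -0.5000 0.1050 -0.4020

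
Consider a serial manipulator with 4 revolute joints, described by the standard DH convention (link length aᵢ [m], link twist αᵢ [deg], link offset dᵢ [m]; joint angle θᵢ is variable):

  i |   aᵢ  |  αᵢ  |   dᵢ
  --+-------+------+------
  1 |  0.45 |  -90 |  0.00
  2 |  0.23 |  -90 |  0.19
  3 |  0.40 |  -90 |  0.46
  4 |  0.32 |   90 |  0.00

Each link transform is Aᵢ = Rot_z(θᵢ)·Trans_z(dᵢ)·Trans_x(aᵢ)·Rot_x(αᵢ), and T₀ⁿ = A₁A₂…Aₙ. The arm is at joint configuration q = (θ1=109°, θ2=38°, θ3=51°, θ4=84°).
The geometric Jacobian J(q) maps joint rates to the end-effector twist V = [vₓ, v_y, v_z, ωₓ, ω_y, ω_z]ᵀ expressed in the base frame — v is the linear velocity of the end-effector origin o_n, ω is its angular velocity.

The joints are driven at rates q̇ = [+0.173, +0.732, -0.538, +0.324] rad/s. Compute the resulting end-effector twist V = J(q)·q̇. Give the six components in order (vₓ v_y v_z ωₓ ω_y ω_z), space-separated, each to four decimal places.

o_n = [-0.1082, 0.7654, -0.4212]
J₁: ẑ×o_n = [-0.7654, -0.1082, 0.0000], ω = ẑ
J2: z=[-0.9455, -0.3256, 0.0000] o=[-0.1465, 0.4255, 0.0000] → [0.1371, -0.3983, -0.3089, -0.9455, -0.3256, 0.0000]
J3: z=[0.2004, -0.5821, -0.7880] o=[-0.3852, 0.5350, -0.1416] → [0.3443, -0.1622, 0.2074, 0.2004, -0.5821, -0.7880]
J4: z=[0.7944, -0.3741, 0.4785] o=[-0.0636, 0.5560, -0.6591] → [-0.1892, -0.2103, 0.1497, 0.7944, -0.3741, 0.4785]
V = J·q̇ = [-0.2786, -0.2912, -0.2892, -0.5426, -0.0464, 0.7520]

-0.2786 -0.2912 -0.2892 -0.5426 -0.0464 0.7520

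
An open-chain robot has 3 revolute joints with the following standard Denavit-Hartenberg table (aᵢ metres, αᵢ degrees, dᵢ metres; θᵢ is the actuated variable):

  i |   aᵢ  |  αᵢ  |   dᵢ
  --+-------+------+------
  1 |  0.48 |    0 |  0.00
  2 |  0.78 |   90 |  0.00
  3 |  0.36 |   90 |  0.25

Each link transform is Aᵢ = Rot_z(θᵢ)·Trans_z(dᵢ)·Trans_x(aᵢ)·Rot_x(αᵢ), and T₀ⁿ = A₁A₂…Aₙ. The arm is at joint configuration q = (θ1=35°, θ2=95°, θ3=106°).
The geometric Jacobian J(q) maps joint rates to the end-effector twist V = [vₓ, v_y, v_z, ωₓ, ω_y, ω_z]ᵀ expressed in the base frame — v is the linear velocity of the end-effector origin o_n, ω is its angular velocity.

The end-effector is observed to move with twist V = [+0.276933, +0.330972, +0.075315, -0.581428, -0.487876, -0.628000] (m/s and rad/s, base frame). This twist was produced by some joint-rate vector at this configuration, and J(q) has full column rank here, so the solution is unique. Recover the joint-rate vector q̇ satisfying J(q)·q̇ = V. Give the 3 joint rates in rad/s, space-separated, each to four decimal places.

-0.0630 -0.5650 -0.7590

o_n = [0.1471, 0.9575, 0.3461]
J₁: ẑ×o_n = [-0.9575, 0.1471, 0.0000], ω = ẑ
J2: z=[0.0000, 0.0000, 1.0000] o=[0.3932, 0.2753, 0.0000] → [-0.6822, -0.2461, 0.0000, 0.0000, 0.0000, 1.0000]
J3: z=[0.7660, 0.6428, 0.0000] o=[-0.1082, 0.8728, 0.0000] → [0.2224, -0.2651, -0.0992, 0.7660, 0.6428, 0.0000]
q̇ = J⁺·V = [-0.0630, -0.5650, -0.7590]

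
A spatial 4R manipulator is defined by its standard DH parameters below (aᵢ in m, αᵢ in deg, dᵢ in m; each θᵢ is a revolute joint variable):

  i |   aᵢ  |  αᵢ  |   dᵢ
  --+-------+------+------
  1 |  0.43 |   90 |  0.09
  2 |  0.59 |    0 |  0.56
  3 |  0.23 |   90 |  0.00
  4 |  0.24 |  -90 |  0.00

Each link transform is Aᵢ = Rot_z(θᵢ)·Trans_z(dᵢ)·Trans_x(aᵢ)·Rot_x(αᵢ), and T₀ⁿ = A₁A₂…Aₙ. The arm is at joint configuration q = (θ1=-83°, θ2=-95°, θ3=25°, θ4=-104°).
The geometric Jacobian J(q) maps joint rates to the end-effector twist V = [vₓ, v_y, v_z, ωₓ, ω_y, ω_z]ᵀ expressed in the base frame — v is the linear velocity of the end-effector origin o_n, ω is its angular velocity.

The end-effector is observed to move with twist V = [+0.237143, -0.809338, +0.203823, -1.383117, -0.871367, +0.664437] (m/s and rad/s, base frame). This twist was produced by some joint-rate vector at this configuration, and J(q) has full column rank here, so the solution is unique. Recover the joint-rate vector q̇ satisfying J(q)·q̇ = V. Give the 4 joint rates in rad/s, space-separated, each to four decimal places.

o_n = [-0.2714, -0.4740, -0.6593]
J₁: ẑ×o_n = [0.4740, -0.2714, 0.0000], ω = ẑ
J2: z=[-0.9925, -0.1219, 0.0000] o=[0.0524, -0.4268, 0.0900] → [0.0913, -0.7437, 0.0074, -0.9925, -0.1219, 0.0000]
J3: z=[-0.9925, -0.1219, 0.0000] o=[-0.5097, -0.4440, -0.4978] → [0.0197, -0.1604, 0.0588, -0.9925, -0.1219, 0.0000]
J4: z=[-0.1145, 0.9327, -0.3420] o=[-0.5001, -0.5221, -0.7139] → [0.0673, -0.0720, -0.2188, -0.1145, 0.9327, -0.3420]
q̇ = J⁺·V = [0.4110, 0.8810, 0.5980, -0.7410]

0.4110 0.8810 0.5980 -0.7410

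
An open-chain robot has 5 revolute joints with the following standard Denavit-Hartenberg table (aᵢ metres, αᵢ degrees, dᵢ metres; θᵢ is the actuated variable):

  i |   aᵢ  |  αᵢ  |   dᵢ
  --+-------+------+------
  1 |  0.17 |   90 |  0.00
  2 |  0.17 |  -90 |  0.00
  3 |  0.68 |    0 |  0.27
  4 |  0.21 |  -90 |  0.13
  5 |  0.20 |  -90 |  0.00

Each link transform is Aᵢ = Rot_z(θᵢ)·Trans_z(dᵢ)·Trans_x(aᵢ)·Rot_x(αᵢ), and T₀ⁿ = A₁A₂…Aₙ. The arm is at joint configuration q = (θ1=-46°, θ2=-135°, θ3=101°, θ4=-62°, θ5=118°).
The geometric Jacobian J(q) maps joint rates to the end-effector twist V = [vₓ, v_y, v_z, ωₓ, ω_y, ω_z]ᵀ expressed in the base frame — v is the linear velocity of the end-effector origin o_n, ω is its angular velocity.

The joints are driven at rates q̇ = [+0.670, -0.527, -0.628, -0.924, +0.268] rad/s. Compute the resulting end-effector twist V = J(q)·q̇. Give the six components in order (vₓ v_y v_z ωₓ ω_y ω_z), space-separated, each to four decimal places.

o_n = [0.6965, 0.3449, -0.2502]
J₁: ẑ×o_n = [-0.3449, 0.6965, 0.0000], ω = ẑ
J2: z=[-0.7193, -0.6947, 0.0000] o=[0.1181, -0.1223, 0.0000] → [0.1738, -0.1800, 0.0657, -0.7193, -0.6947, 0.0000]
J3: z=[0.4912, -0.5087, -0.7071] o=[0.0346, -0.0358, -0.1202] → [0.3353, -0.4041, 0.5237, 0.4912, -0.5087, -0.7071]
J4: z=[0.4912, -0.5087, -0.7071] o=[0.7111, 0.2245, -0.2194] → [0.1008, 0.0255, 0.0517, 0.4912, -0.5087, -0.7071]
J5: z=[0.8682, 0.2197, 0.4450] o=[0.7899, 0.3332, -0.4267] → [0.0336, -0.1948, 0.0306, 0.8682, 0.2197, 0.4450]
V = J·q̇ = [-0.6174, 0.7395, -0.4030, -0.1506, 1.2144, 1.8867]

-0.6174 0.7395 -0.4030 -0.1506 1.2144 1.8867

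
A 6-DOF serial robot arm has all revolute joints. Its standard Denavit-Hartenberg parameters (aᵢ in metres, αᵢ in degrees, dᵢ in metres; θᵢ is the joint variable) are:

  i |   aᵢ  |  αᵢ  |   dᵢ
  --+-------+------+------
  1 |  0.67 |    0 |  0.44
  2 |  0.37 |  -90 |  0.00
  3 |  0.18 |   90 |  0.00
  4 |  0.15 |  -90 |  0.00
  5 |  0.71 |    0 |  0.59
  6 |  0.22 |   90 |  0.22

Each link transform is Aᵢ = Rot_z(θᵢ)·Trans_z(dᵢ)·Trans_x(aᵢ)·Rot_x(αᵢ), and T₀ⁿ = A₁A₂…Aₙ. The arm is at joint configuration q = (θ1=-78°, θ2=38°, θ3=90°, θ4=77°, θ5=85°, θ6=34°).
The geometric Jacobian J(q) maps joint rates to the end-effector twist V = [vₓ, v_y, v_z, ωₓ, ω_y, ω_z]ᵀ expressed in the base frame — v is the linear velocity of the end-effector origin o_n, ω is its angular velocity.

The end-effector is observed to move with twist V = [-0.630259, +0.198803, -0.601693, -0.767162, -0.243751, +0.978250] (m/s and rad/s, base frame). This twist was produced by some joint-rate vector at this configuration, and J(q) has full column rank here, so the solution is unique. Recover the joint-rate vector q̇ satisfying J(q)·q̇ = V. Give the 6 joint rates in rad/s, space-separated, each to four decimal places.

o_n = [-0.0835, -0.0967, 1.0256]
J₁: ẑ×o_n = [0.0967, -0.0835, 0.0000], ω = ẑ
J2: z=[0.0000, 0.0000, 1.0000] o=[0.1393, -0.6554, 0.4400] → [-0.5586, -0.2228, 0.0000, 0.0000, 0.0000, 1.0000]
J3: z=[0.6428, 0.7660, 0.0000] o=[0.4227, -0.8932, 0.4400] → [0.4486, -0.3764, 0.8997, 0.6428, 0.7660, 0.0000]
J4: z=[0.7660, -0.6428, 0.0000] o=[0.4227, -0.8932, 0.2600] → [-0.4921, -0.5865, 0.2847, 0.7660, -0.6428, 0.0000]
J5: z=[0.1446, 0.1723, 0.9744] o=[0.5167, -0.7812, 0.2263] → [-0.5292, -0.7003, 0.2024, 0.1446, 0.1723, 0.9744]
J6: z=[0.1446, 0.1723, 0.9744] o=[0.0989, -0.1787, 0.7872] → [-0.0388, -0.2122, 0.0433, 0.1446, 0.1723, 0.9744]
q̇ = J⁺·V = [0.5600, 0.9980, -0.5460, -0.4310, 0.2390, -0.8340]

0.5600 0.9980 -0.5460 -0.4310 0.2390 -0.8340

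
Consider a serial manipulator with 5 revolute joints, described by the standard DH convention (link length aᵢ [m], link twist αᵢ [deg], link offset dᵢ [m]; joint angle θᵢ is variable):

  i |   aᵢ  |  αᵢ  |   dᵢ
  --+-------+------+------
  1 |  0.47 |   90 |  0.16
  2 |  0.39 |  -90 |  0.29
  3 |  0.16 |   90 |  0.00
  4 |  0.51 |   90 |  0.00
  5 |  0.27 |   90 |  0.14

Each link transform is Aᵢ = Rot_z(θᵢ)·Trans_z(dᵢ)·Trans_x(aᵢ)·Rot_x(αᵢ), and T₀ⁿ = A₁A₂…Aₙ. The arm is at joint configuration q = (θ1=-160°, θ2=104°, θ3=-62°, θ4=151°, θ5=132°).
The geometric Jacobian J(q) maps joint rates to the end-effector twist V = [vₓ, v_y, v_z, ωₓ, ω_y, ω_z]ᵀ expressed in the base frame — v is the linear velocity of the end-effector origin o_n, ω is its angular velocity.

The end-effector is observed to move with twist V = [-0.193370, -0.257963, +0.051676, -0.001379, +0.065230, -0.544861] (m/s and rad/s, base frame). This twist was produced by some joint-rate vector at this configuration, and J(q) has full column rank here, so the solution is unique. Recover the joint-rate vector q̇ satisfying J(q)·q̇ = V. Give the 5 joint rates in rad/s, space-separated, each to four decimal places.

o_n = [-0.2557, 0.2593, 0.2709]
J₁: ẑ×o_n = [-0.2593, -0.2557, 0.0000], ω = ẑ
J2: z=[-0.3420, 0.9397, 0.0000] o=[-0.4417, -0.1607, 0.1600] → [0.1042, 0.0379, -0.3184, -0.3420, 0.9397, 0.0000]
J3: z=[0.9118, 0.3319, -0.2419] o=[-0.4522, 0.1440, 0.5384] → [-0.0609, 0.1964, 0.0399, 0.9118, 0.3319, -0.2419]
J4: z=[-0.3613, 0.3681, -0.8567] o=[-0.4834, 0.2830, 0.6113] → [-0.1457, -0.3181, -0.0752, -0.3613, 0.3681, -0.8567]
J5: z=[0.7028, 0.7113, 0.0093] o=[-0.1709, -0.0224, 0.3483] → [-0.0577, 0.0536, 0.2583, 0.7028, 0.7113, 0.0093]
q̇ = J⁺·V = [0.1500, -0.3050, 0.1710, 0.7630, 0.0200]

0.1500 -0.3050 0.1710 0.7630 0.0200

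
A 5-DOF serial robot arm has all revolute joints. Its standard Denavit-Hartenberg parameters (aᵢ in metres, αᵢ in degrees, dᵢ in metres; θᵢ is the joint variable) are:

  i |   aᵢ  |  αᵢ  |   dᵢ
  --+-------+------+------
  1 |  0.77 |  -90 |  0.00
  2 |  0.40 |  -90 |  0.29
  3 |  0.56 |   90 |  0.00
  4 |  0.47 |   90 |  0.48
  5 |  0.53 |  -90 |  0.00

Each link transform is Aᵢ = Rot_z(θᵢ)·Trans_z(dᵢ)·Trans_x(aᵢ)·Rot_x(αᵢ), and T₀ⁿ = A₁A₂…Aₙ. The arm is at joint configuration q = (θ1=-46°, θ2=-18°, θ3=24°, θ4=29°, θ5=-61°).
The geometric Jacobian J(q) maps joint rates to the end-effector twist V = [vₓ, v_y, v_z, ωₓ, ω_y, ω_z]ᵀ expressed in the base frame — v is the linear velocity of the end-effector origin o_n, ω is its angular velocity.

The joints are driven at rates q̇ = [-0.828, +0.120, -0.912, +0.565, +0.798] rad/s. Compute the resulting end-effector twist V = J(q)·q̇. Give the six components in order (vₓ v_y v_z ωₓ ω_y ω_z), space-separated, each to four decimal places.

-0.1171 -0.9859 -0.5026 0.3841 0.2915 0.8834

o_n = [1.4705, -1.7838, 0.1281]
J₁: ẑ×o_n = [1.7838, 1.4705, -0.0000], ω = ẑ
J2: z=[0.7193, 0.6947, 0.0000] o=[0.5349, -0.5539, 0.0000] → [0.0890, -0.0921, -1.5346, 0.7193, 0.6947, 0.0000]
J3: z=[0.2147, -0.2223, -0.9511] o=[1.0078, -0.6261, 0.1236] → [-1.1020, -0.4410, -0.1457, 0.2147, -0.2223, -0.9511]
J4: z=[0.9259, 0.3563, 0.1257] o=[1.1819, -1.1343, 0.2817] → [0.0269, 0.1785, -0.7042, 0.9259, 0.3563, 0.1257]
J5: z=[-0.0370, -0.2456, 0.9687] o=[1.8031, -1.3870, 0.2414] → [0.4122, -0.3263, -0.0670, -0.0370, -0.2456, 0.9687]
V = J·q̇ = [-0.1171, -0.9859, -0.5026, 0.3841, 0.2915, 0.8834]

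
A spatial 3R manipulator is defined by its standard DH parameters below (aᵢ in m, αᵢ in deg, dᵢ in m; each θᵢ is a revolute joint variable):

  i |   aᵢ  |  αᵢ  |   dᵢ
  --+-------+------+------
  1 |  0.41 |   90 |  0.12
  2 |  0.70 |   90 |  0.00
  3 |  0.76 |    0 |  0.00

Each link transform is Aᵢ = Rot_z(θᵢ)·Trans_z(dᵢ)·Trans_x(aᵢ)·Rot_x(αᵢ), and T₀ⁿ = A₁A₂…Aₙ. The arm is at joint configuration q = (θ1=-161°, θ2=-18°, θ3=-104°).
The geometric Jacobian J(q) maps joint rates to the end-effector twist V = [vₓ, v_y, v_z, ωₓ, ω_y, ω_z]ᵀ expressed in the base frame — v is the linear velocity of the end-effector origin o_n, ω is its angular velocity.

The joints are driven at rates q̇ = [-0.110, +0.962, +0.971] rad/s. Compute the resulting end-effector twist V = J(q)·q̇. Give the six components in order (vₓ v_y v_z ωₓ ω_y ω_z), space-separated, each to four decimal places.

o_n = [-0.6117, -0.9905, -0.0395]
J₁: ẑ×o_n = [0.9905, -0.6117, 0.0000], ω = ẑ
J2: z=[-0.3256, 0.9455, 0.0000] o=[-0.3877, -0.1335, 0.1200] → [-0.1508, -0.0519, 0.4909, -0.3256, 0.9455, 0.0000]
J3: z=[0.2922, 0.1006, -0.9511] o=[-1.0171, -0.3502, -0.0963] → [-0.6033, -0.4022, -0.2279, 0.2922, 0.1006, -0.9511]
V = J·q̇ = [-0.8398, -0.3732, 0.2510, -0.0295, 1.0073, -1.0335]

-0.8398 -0.3732 0.2510 -0.0295 1.0073 -1.0335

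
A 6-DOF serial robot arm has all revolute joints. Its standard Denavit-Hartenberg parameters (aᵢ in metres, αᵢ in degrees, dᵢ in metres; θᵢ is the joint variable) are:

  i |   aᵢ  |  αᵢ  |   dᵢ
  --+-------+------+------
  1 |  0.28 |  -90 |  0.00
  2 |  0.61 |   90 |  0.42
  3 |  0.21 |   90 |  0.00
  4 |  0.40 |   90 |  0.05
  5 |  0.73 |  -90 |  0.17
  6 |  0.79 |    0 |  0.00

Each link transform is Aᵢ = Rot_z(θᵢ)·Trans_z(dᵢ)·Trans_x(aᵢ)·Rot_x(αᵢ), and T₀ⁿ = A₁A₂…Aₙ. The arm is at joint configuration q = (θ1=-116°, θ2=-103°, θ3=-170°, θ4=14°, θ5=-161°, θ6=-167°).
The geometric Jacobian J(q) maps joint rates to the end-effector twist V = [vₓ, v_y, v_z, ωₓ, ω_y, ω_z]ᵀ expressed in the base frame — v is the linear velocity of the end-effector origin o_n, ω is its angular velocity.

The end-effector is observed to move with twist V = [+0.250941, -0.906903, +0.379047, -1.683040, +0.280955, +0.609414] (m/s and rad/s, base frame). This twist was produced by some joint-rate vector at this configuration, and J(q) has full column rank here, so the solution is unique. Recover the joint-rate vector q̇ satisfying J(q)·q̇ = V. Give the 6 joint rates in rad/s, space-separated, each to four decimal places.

o_n = [0.0887, -0.6330, -0.0539]
J₁: ẑ×o_n = [0.6330, 0.0887, -0.0000], ω = ẑ
J2: z=[0.8988, -0.4384, 0.0000] o=[-0.1227, -0.2517, 0.0000] → [0.0236, 0.0484, -0.2500, 0.8988, -0.4384, 0.0000]
J3: z=[0.4271, 0.8758, -0.2250] o=[0.3149, -0.3124, 0.5944] → [-0.6398, 0.3278, 0.0612, 0.4271, 0.8758, -0.2250]
J4: z=[0.8680, -0.4668, -0.1692] o=[0.2617, -0.3383, 0.3929] → [0.1587, 0.4170, -0.3366, 0.8680, -0.4668, -0.1692]
J5: z=[-0.4757, -0.8795, -0.0139] o=[0.2482, -0.3246, -0.0098] → [0.0345, -0.0187, 0.0064, -0.4757, -0.8795, -0.0139]
J6: z=[-0.8671, 0.4715, -0.1609] o=[0.0593, -0.4270, 0.7083] → [-0.3925, -0.6655, 0.1647, -0.8671, 0.4715, -0.1609]
q̇ = J⁺·V = [0.4930, -0.2500, -0.5250, -0.6810, 0.0320, 0.7240]

0.4930 -0.2500 -0.5250 -0.6810 0.0320 0.7240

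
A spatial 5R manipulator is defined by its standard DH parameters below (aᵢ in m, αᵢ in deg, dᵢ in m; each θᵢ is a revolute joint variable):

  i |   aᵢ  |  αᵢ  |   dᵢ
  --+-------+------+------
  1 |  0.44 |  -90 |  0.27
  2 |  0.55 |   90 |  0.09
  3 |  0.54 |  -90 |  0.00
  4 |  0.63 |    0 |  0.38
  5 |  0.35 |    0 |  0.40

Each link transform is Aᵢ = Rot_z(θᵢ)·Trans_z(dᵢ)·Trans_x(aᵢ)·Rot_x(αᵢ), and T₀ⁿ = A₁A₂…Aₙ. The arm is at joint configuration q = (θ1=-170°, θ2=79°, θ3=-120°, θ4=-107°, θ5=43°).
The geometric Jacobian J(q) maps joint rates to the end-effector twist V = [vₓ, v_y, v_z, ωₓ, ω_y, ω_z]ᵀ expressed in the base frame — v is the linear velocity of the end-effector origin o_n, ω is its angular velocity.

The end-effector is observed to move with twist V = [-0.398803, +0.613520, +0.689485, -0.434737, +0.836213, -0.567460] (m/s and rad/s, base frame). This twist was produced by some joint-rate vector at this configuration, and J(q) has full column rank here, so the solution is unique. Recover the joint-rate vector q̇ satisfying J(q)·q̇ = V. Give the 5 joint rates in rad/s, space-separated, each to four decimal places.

-0.5060 -0.8330 0.2660 -0.0430 0.1750

o_n = [-1.6310, 0.4649, -0.5081]
J₁: ẑ×o_n = [-0.4649, -1.6310, 0.0000], ω = ẑ
J2: z=[0.1736, -0.9848, 0.0000] o=[-0.4333, -0.0764, 0.2700] → [0.7662, 0.1351, -1.0855, 0.1736, -0.9848, 0.0000]
J3: z=[-0.9667, -0.1705, 0.1908] o=[-0.5210, -0.1833, -0.2699] → [-0.0831, -0.4420, -0.8157, -0.9667, -0.1705, 0.1908]
J4: z=[-0.2496, 0.4637, -0.8501] o=[-0.5515, 0.2862, -0.0049] → [-0.0815, 0.7921, 0.4560, -0.2496, 0.4637, -0.8501]
J5: z=[-0.2496, 0.4637, -0.8501] o=[-1.2184, 0.1996, -0.3033] → [0.1306, 0.2997, 0.1251, -0.2496, 0.4637, -0.8501]
q̇ = J⁺·V = [-0.5060, -0.8330, 0.2660, -0.0430, 0.1750]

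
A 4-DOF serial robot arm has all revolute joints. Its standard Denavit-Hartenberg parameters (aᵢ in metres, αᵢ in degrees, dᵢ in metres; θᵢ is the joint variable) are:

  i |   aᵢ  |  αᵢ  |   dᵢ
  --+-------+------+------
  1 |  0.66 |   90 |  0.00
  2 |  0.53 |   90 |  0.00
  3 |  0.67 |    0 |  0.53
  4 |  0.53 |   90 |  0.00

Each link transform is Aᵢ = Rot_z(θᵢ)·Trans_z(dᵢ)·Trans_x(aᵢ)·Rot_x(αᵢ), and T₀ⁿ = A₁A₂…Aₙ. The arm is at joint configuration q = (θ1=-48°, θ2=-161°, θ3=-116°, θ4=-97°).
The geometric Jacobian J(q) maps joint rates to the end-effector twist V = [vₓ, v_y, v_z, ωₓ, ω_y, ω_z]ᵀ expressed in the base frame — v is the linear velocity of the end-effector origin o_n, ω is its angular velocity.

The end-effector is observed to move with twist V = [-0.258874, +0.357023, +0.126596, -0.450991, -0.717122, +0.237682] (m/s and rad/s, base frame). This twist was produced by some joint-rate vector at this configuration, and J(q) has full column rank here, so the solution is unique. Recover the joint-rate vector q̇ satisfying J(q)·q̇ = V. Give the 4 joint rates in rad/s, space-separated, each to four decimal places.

o_n = [0.6909, -0.2987, 0.5689]
J₁: ẑ×o_n = [0.2987, 0.6909, -0.0000], ω = ẑ
J2: z=[-0.7431, -0.6691, 0.0000] o=[0.4416, -0.4905, 0.0000] → [-0.3807, 0.4228, 0.0243, -0.7431, -0.6691, 0.0000]
J3: z=[-0.2178, 0.2419, 0.9455] o=[0.1063, -0.1181, -0.1726] → [0.3502, 0.7143, -0.1021, -0.2178, 0.2419, 0.9455]
J4: z=[-0.2178, 0.2419, 0.9455] o=[0.6242, 0.2067, 0.4242] → [0.5130, 0.0946, 0.0940, -0.2178, 0.2419, 0.9455]
q̇ = J⁺·V = [0.9090, 0.8150, -0.8850, 0.1750]

0.9090 0.8150 -0.8850 0.1750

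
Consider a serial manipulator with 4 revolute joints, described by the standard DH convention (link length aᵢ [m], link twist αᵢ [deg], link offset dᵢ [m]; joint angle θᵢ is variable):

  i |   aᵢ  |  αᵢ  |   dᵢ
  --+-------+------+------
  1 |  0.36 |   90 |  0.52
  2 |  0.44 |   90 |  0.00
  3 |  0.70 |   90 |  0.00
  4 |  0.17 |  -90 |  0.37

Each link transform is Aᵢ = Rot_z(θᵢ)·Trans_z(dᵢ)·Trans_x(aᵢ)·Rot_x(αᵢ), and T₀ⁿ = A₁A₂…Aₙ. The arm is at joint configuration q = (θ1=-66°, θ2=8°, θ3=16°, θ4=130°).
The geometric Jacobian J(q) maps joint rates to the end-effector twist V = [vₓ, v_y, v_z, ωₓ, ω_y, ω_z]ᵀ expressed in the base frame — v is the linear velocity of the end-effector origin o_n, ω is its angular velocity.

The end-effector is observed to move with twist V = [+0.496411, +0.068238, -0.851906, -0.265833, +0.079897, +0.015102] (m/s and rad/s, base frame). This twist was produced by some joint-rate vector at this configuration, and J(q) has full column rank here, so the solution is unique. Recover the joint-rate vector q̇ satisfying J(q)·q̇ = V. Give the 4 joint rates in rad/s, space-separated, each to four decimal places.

o_n = [0.7770, -1.2710, 0.5455]
J₁: ẑ×o_n = [1.2710, 0.7770, -0.0000], ω = ẑ
J2: z=[-0.9135, -0.4067, 0.0000] o=[0.1464, -0.3289, 0.5200] → [-0.0104, 0.0233, 1.1172, -0.9135, -0.4067, 0.0000]
J3: z=[0.0566, -0.1271, -0.9903] o=[0.3236, -0.7269, 0.5812] → [-0.5342, -0.4469, 0.0268, 0.0566, -0.1271, -0.9903]
J4: z=[0.9892, 0.1416, 0.0384] o=[0.4184, -1.4141, 0.6749] → [-0.0238, 0.1417, 0.0908, 0.9892, 0.1416, 0.0384]
q̇ = J⁺·V = [0.6000, -0.6990, 0.5540, -0.9460]

0.6000 -0.6990 0.5540 -0.9460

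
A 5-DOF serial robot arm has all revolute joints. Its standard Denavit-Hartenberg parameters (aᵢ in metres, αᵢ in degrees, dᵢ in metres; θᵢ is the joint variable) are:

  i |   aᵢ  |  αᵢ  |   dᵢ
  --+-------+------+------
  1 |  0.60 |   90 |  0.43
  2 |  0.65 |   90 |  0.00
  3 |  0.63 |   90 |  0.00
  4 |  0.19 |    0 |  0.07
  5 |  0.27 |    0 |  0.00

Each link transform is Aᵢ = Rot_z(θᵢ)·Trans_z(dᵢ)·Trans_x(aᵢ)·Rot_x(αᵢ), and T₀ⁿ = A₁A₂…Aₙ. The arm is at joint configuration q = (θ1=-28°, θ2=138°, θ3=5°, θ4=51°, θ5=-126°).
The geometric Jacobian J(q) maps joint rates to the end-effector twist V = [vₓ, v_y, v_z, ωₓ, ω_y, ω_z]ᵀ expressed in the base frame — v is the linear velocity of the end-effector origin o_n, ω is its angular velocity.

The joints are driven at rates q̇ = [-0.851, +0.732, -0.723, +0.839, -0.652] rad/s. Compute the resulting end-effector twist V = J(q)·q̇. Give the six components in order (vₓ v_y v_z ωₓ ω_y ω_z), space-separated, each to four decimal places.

0.0415 1.2081 -0.8214 -0.6940 -0.2490 -1.3774

o_n = [-0.5040, 0.2661, 1.3312]
J₁: ẑ×o_n = [-0.2661, -0.5040, 0.0000], ω = ẑ
J2: z=[-0.4695, -0.8829, 0.0000] o=[0.5298, -0.2817, 0.4300] → [-0.7957, 0.4231, -1.1699, -0.4695, -0.8829, 0.0000]
J3: z=[0.5908, -0.3141, 0.7431] o=[0.1033, -0.0549, 0.8649] → [-0.3850, -0.7268, -0.0011, 0.5908, -0.3141, 0.7431]
J4: z=[0.4105, 0.9100, 0.0583] o=[-0.3343, 0.1156, 1.2849] → [0.0333, -0.0289, 0.2162, 0.4105, 0.9100, 0.0583]
J5: z=[0.4105, 0.9100, 0.0583] o=[-0.3014, 0.1652, 1.4784] → [-0.1399, 0.0486, 0.2258, 0.4105, 0.9100, 0.0583]
V = J·q̇ = [0.0415, 1.2081, -0.8214, -0.6940, -0.2490, -1.3774]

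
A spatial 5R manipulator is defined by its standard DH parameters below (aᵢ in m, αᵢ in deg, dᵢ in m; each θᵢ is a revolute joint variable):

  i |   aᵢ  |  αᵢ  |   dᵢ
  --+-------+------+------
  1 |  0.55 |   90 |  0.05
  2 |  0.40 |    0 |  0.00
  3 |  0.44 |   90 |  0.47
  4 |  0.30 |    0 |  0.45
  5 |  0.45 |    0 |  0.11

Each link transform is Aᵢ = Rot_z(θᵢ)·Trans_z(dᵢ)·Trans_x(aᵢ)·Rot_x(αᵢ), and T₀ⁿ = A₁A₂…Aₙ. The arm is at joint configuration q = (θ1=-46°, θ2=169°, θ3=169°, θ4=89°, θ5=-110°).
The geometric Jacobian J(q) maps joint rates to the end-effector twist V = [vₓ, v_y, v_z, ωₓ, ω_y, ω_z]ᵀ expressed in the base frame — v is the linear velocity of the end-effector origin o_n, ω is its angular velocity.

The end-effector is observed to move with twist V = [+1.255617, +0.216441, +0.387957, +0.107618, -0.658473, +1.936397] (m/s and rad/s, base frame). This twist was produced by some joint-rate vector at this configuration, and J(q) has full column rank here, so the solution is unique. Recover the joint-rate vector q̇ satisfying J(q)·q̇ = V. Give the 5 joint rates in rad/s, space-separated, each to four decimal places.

o_n = [0.0831, -0.9623, -0.7171]
J₁: ẑ×o_n = [0.9623, 0.0831, -0.0000], ω = ẑ
J2: z=[-0.7193, -0.6947, 0.0000] o=[0.3821, -0.3956, 0.0500] → [0.5328, -0.5518, 0.1999, -0.7193, -0.6947, 0.0000]
J3: z=[-0.7193, -0.6947, 0.0000] o=[0.1093, -0.1132, 0.1263] → [0.5859, -0.6067, 0.5926, -0.7193, -0.6947, 0.0000]
J4: z=[-0.2602, 0.2695, -0.9272] o=[0.0546, -0.7331, -0.0385] → [-0.3953, -0.2030, 0.0520, -0.2602, 0.2695, -0.9272]
J5: z=[-0.2602, 0.2695, -0.9272] o=[-0.2749, -0.8237, -0.4577] → [-0.1983, -0.3994, -0.0604, -0.2602, 0.2695, -0.9272]
q̇ = J⁺·V = [0.5790, -0.4260, 0.8060, -0.8270, -0.6370]

0.5790 -0.4260 0.8060 -0.8270 -0.6370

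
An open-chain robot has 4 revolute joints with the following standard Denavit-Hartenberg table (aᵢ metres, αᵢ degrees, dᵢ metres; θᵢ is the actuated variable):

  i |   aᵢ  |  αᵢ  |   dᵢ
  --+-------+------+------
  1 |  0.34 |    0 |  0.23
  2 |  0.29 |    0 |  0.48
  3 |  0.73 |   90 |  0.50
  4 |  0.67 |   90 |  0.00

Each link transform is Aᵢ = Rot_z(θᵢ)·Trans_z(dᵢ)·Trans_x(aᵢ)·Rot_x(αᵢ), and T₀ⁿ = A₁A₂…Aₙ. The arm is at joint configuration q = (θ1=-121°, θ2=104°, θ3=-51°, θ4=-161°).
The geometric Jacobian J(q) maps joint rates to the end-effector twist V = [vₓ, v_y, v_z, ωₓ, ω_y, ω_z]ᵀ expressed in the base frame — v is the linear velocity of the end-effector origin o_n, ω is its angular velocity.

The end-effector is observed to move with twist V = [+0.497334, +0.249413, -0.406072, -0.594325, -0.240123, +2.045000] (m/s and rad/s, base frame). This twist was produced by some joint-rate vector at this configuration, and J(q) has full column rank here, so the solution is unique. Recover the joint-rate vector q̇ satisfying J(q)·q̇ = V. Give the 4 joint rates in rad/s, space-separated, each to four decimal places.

0.4890 0.9200 0.6360 0.6410

o_n = [0.1384, -0.4657, 0.9919]
J₁: ẑ×o_n = [0.4657, 0.1384, -0.0000], ω = ẑ
J2: z=[0.0000, 0.0000, 1.0000] o=[-0.1751, -0.2914, 0.2300] → [0.1743, 0.3135, -0.0000, 0.0000, 0.0000, 1.0000]
J3: z=[0.0000, 0.0000, 1.0000] o=[0.1022, -0.3762, 0.7100] → [0.0895, 0.0362, -0.0000, 0.0000, 0.0000, 1.0000]
J4: z=[-0.9272, -0.3746, 0.0000] o=[0.3757, -1.0531, 1.2100] → [0.0817, -0.2022, -0.6335, -0.9272, -0.3746, 0.0000]
q̇ = J⁺·V = [0.4890, 0.9200, 0.6360, 0.6410]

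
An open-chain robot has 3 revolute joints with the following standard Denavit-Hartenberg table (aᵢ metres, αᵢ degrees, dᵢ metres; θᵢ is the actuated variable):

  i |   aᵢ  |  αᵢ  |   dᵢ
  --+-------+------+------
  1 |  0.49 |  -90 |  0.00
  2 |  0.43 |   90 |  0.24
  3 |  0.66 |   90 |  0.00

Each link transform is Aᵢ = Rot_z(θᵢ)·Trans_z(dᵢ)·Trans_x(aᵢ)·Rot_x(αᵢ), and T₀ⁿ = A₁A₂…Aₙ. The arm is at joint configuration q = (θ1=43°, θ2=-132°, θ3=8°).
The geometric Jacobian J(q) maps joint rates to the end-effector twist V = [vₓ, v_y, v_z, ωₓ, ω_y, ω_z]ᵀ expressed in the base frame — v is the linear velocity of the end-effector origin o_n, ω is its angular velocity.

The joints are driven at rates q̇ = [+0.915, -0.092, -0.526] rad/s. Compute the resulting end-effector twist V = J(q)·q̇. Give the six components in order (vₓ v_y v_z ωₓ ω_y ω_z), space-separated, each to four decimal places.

0.0812 -0.6884 -0.0308 0.3486 0.1993 1.2670

o_n = [-0.3982, 0.0824, 0.8053]
J₁: ẑ×o_n = [-0.0824, -0.3982, 0.0000], ω = ẑ
J2: z=[-0.6820, 0.7314, 0.0000] o=[0.3584, 0.3342, 0.0000] → [0.5889, 0.5492, 0.7251, -0.6820, 0.7314, 0.0000]
J3: z=[-0.5435, -0.5068, -0.6691] o=[-0.0157, 0.3135, 0.3196] → [-0.4008, 0.5199, -0.0683, -0.5435, -0.5068, -0.6691]
V = J·q̇ = [0.0812, -0.6884, -0.0308, 0.3486, 0.1993, 1.2670]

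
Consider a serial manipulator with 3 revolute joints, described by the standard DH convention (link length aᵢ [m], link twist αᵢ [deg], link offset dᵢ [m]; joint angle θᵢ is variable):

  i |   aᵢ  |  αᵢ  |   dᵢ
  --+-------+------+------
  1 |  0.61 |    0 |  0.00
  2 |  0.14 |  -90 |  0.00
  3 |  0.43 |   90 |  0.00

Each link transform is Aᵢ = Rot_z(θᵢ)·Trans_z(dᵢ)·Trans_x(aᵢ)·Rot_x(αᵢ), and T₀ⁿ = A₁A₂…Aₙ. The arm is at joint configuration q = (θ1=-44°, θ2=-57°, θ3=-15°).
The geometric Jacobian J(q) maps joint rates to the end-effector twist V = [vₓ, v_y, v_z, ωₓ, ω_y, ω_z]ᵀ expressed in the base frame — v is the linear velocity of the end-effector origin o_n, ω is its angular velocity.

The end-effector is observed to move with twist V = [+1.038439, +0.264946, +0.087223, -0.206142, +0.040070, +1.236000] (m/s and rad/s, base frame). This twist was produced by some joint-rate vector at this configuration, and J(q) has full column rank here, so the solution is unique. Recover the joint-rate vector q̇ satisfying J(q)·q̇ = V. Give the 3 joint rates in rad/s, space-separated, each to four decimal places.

o_n = [0.3328, -0.9689, 0.1113]
J₁: ẑ×o_n = [0.9689, 0.3328, -0.0000], ω = ẑ
J2: z=[0.0000, 0.0000, 1.0000] o=[0.4388, -0.4237, 0.0000] → [0.5451, -0.1060, 0.0000, 0.0000, 0.0000, 1.0000]
J3: z=[0.9816, -0.1908, 0.0000] o=[0.4121, -0.5612, 0.0000] → [-0.0212, -0.1092, -0.4153, 0.9816, -0.1908, 0.0000]
q̇ = J⁺·V = [0.8500, 0.3860, -0.2100]

0.8500 0.3860 -0.2100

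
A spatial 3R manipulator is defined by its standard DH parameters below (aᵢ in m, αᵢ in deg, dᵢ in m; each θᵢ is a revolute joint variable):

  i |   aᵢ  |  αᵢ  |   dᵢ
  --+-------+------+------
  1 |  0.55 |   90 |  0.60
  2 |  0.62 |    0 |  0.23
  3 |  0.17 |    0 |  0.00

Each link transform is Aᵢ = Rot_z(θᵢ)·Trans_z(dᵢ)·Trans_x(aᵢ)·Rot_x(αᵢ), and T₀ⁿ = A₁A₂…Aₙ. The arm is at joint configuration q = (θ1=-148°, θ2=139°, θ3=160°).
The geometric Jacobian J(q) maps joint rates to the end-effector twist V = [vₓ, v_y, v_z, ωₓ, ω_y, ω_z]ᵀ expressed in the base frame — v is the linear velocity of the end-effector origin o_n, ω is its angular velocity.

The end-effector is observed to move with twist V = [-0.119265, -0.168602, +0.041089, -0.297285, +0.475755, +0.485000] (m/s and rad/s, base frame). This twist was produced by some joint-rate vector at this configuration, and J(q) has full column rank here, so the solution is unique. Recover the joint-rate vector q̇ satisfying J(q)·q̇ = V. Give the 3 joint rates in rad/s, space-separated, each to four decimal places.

o_n = [-0.2614, 0.1079, 0.8581]
J₁: ẑ×o_n = [-0.1079, -0.2614, 0.0000], ω = ẑ
J2: z=[-0.5299, 0.8480, 0.0000] o=[-0.4664, -0.2915, 0.6000] → [0.2189, 0.1368, -0.3855, -0.5299, 0.8480, 0.0000]
J3: z=[-0.5299, 0.8480, 0.0000] o=[-0.1915, 0.1516, 1.0068] → [-0.1261, -0.0788, 0.0824, -0.5299, 0.8480, 0.0000]
q̇ = J⁺·V = [0.4850, 0.0110, 0.5500]

0.4850 0.0110 0.5500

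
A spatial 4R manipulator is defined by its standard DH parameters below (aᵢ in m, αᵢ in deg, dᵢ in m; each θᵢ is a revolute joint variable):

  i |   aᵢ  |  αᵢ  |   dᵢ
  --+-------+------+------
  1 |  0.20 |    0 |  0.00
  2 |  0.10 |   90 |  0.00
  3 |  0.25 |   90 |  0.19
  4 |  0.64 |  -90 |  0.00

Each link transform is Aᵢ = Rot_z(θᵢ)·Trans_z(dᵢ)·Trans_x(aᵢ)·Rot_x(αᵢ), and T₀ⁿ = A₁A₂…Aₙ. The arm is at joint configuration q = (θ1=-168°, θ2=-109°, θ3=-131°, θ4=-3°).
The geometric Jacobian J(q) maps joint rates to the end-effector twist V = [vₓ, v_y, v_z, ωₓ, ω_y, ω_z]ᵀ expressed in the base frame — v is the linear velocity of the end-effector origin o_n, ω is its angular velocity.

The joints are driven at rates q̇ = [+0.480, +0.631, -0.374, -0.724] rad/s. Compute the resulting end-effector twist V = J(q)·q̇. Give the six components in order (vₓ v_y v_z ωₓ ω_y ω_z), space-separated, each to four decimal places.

0.0862 -0.1637 0.2365 -0.3046 0.5879 0.6360

o_n = [-0.0992, -0.5404, -0.6710]
J₁: ẑ×o_n = [0.5404, -0.0992, 0.0000], ω = ẑ
J2: z=[0.0000, 0.0000, 1.0000] o=[-0.1956, -0.0416, 0.0000] → [0.4988, 0.0964, -0.0000, 0.0000, 0.0000, 1.0000]
J3: z=[0.9925, -0.1219, 0.0000] o=[-0.1834, 0.0577, 0.0000] → [0.0818, 0.6660, -0.5833, 0.9925, -0.1219, 0.0000]
J4: z=[-0.0920, -0.7491, 0.6561] o=[-0.0148, -0.1283, -0.1887] → [0.6317, -0.0997, -0.0253, -0.0920, -0.7491, 0.6561]
V = J·q̇ = [0.0862, -0.1637, 0.2365, -0.3046, 0.5879, 0.6360]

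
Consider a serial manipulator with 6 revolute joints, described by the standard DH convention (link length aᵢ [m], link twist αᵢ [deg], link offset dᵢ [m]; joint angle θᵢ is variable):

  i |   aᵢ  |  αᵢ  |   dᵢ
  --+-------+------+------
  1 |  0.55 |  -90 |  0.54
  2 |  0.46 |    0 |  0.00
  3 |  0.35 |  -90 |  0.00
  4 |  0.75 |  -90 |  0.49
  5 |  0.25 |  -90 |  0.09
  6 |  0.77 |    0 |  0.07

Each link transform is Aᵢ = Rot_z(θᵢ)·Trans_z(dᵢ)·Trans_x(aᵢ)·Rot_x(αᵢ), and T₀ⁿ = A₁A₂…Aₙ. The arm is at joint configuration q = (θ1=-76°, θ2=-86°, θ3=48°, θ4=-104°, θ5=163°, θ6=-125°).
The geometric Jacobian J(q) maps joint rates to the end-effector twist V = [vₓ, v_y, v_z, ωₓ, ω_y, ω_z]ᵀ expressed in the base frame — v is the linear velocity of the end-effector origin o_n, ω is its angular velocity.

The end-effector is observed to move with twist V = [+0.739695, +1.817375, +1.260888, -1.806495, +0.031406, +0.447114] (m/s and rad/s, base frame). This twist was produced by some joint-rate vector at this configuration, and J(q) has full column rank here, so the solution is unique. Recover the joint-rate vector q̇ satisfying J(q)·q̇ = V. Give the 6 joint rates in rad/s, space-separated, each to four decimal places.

o_n = [1.4186, -1.3080, 1.0259]
J₁: ẑ×o_n = [1.3080, 1.4186, -0.0000], ω = ẑ
J2: z=[0.9703, 0.2419, 0.0000] o=[0.1331, -0.5337, 0.5400] → [0.1176, -0.4715, -1.0623, 0.9703, 0.2419, 0.0000]
J3: z=[0.9703, 0.2419, 0.0000] o=[0.1408, -0.5648, 0.9989] → [0.0065, -0.0262, -1.0303, 0.9703, 0.2419, 0.0000]
J4: z=[0.1489, -0.5974, -0.7880] o=[0.2075, -0.8324, 1.2144] → [-0.2622, -0.9263, 0.6526, 0.1489, -0.5974, -0.7880]
J5: z=[0.4197, -0.6834, 0.5974] o=[0.9520, -0.8103, 0.7165] → [0.0859, 0.1489, 0.1100, 0.4197, -0.6834, 0.5974]
J6: z=[-0.1193, -0.6940, -0.7100] o=[0.7649, -0.9285, 0.8635] → [-0.3822, -0.4448, 0.4990, -0.1193, -0.6940, -0.7100]
q̇ = J⁺·V = [0.7630, -0.9550, -0.4230, -0.7590, -0.6350, 0.7530]

0.7630 -0.9550 -0.4230 -0.7590 -0.6350 0.7530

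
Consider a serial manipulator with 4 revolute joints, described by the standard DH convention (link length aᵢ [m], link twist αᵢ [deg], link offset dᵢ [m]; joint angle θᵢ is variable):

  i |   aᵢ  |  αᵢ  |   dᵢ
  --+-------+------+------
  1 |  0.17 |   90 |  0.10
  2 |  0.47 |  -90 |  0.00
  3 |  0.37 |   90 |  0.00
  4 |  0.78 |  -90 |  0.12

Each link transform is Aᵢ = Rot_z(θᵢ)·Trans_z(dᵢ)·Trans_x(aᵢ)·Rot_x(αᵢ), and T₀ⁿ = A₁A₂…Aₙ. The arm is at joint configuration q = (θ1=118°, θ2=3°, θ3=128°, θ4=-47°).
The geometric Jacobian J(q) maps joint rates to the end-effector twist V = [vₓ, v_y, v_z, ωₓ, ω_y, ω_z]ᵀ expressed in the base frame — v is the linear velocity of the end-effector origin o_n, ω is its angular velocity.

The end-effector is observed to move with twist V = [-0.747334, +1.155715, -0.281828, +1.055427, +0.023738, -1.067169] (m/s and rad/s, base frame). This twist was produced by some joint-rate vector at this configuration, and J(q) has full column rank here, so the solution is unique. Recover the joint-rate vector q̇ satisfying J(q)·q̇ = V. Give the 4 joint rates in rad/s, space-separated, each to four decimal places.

-0.0940 0.5330 -0.9470 -0.6660

o_n = [-0.7910, -0.1837, -0.4692]
J₁: ẑ×o_n = [0.1837, -0.7910, 0.0000], ω = ẑ
J2: z=[0.8829, 0.4695, 0.0000] o=[-0.0798, 0.1501, 0.1000] → [-0.2672, 0.5026, 0.0391, 0.8829, 0.4695, 0.0000]
J3: z=[0.0246, -0.0462, 0.9986] o=[-0.3002, 0.5645, 0.1246] → [0.7747, -0.4755, -0.0411, 0.0246, -0.0462, 0.9986]
J4: z=[-0.9130, 0.4058, 0.0412] o=[-0.4508, 0.2268, 0.1127] → [-0.2192, -0.5453, 0.5128, -0.9130, 0.4058, 0.0412]
q̇ = J⁺·V = [-0.0940, 0.5330, -0.9470, -0.6660]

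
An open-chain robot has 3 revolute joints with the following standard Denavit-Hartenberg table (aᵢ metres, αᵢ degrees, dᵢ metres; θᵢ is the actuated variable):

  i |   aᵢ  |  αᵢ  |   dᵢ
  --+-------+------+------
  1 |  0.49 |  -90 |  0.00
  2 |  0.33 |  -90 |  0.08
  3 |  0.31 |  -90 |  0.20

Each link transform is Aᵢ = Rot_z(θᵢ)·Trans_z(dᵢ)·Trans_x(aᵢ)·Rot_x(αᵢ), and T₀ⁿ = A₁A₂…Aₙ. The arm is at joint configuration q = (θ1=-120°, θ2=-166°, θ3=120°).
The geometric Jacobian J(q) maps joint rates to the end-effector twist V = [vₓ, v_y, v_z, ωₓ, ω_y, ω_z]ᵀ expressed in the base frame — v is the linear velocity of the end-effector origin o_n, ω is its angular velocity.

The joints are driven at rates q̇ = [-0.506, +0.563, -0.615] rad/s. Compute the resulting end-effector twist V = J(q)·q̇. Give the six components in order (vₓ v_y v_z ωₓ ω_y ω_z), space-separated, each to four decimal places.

o_n = [-0.3475, -0.2250, 0.2364]
J₁: ẑ×o_n = [0.2250, -0.3475, 0.0000], ω = ẑ
J2: z=[0.8660, -0.5000, 0.0000] o=[-0.2450, -0.4244, 0.0000] → [-0.1182, -0.2047, 0.1214, 0.8660, -0.5000, 0.0000]
J3: z=[-0.1210, -0.2095, 0.9703] o=[-0.0156, -0.1871, 0.0798] → [0.0040, -0.3031, -0.0649, -0.1210, -0.2095, 0.9703]
V = J·q̇ = [-0.1828, 0.2470, 0.1083, 0.5620, -0.1527, -1.1027]

-0.1828 0.2470 0.1083 0.5620 -0.1527 -1.1027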